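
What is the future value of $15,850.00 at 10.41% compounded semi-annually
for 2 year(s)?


Formula: FV = P * (1 + r/m)^(m*t)
Period rate: r/m = 0.1041 / 2 = 0.05205
Total periods: m*t = 2 * 2 = 4
Growth factor: (1 + 0.05205)^4 = 1.225027
FV = $15,850.00 * 1.225027 = $19,416.67

$19,416.67


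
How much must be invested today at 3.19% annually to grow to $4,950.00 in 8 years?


Formula: PV = FV / (1 + r)^n
Substituting: PV = $4,950.00 / (1 + 0.0319)^8
Discount factor: (1.0319)^8 = 1.285585
PV = $4,950.00 / 1.285585 = $3,850.39

$3,850.39


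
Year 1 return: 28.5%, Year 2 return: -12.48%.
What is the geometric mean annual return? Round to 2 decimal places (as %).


Formula: Geometric mean = ((1+r1)*(1+r2))^(1/2) - 1
Product: (1 + 0.285) * (1 + -0.1248) = 1.285 * 0.8752 = 1.124632
Square root: 1.124632^0.5 = 1.060487
Geometric mean = 1.060487 - 1 = 0.060487
As percentage: 6.05%

6.05%


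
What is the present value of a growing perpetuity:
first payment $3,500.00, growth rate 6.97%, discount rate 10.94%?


Formula: PV = C / (r - g)
Spread: r - g = 0.1094 - 0.0697 = 0.0397
Substituting: PV = $3,500.00 / 0.0397
PV = $88,161.21

$88,161.21


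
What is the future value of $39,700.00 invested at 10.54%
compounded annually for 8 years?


Formula: FV = P * (1 + r)^n
Substituting: FV = $39,700.00 * (1 + 0.1054)^8
Growth factor: (1.1054)^8 = 2.229234
FV = $39,700.00 * 2.229234 = $88,500.59

$88,500.59


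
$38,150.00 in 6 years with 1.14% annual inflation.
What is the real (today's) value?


Formula: Real value = nominal / (1 + inflation)^years
Price level: (1 + 0.0114)^6 = 1.070379
Real value = $38,150.00 / 1.070379 = $35,641.57

$35,641.57


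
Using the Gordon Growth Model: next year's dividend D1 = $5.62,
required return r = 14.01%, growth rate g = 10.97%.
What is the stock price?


Formula: P = D1 / (r - g)
Spread: r - g = 0.1401 - 0.1097 = 0.0304
Substituting: P = $5.62 / 0.0304
P = $184.87

$184.87


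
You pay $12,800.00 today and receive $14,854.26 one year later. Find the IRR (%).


Formula: IRR = C1/C0 - 1
Substituting: IRR = $14,854.26 / $12,800.00 - 1
Ratio: 1.160489 - 1 = 0.160489
IRR = 16.0489%

16.0489%


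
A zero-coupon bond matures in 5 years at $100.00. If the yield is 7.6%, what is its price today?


Formula: Price = FV / (1 + r)^n
Substituting: Price = $100.00 / (1 + 0.076)^5
Discount factor: (1.076)^5 = 1.442319
Price = $100.00 / 1.442319 = $69.33

$69.33


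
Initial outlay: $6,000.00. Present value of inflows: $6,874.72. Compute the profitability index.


Formula: PI = PV(cash flows) / initial investment
Substituting: PI = $6,874.72 / $6,000.00
PI = 1.1458

1.1458


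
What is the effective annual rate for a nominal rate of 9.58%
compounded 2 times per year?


Formula: EAR = (1 + r/m)^m - 1
Period rate: r/m = 0.0958 / 2 = 0.0479
Compounding: (1 + 0.0479)^2 = 1.098094
EAR = 1.098094 - 1 = 0.098094

0.098094


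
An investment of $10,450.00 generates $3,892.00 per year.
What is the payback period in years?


Formula: Payback = investment / annual cash flow
Substituting: Payback = $10,450.00 / $3,892.00
Payback = 2.685 years

2.685 years


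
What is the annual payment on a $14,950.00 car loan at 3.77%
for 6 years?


Formula: PMT = PV * r / (1 - (1+r)^(-n))
Denominator: 1 - (1 + 0.0377)^(-6) = 0.199117
Numerator: $14,950.00 * 0.0377 = 563.615
PMT = 563.615 / 0.199117 = $2,830.57

$2,830.57


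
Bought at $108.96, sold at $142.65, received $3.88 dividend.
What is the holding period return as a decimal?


Formula: HPR = (P1 - P0 + D) / P0
Gain: $142.65 - $108.96 + $3.88 = $37.57
HPR = $37.57 / $108.96 = 0.3448

0.3448


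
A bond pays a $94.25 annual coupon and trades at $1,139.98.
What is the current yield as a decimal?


Formula: Current yield = annual coupon / price
Substituting: CY = $94.25 / $1,139.98
CY = 0.082677

0.082677


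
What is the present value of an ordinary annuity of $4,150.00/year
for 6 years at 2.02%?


Formula: PV = PMT * (1 - (1+r)^(-n)) / r
Discount factor: (1 + 0.0202)^(-6) = 0.886927
Bracket: 1 - 0.886927 = 0.113073
PV = $4,150.00 * 0.113073 / 0.0202 = $23,230.26

$23,230.26


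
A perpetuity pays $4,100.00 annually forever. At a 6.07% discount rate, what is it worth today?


Formula: PV = C / r
Substituting: PV = $4,100.00 / 0.0607
PV = $67,545.30

$67,545.30


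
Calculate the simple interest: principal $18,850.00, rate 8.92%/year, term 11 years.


Formula: I = P * r * t
Substituting: I = $18,850.00 * 0.0892 * 11
Step: I = $18,850.00 * 0.9812
I = $18,495.62

$18,495.62


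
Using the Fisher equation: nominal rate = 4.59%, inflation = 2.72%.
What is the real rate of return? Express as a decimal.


Formula: (1 + r_real) = (1 + r_nom) / (1 + inflation)
Substituting: (1 + r_real) = 1.0459 / 1.0272
(1 + r_real) = 1.018205
r_real = 1.018205 - 1 = 0.018205

0.018205


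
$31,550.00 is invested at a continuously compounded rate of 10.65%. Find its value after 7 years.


Formula: FV = P * e^(r*t)
Exponent: r*t = 0.1065 * 7 = 0.7455
e^(0.7455) = 2.107495
FV = $31,550.00 * 2.107495 = $66,491.46

$66,491.46


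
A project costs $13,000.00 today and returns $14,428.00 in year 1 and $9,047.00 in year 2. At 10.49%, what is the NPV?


Formula: NPV = C0 + C1/(1+r) + C2/(1+r)^2
Discount C1: $14,428.00 / (1 + 0.1049) = $13,058.20
Discount C2: $9,047.00 / (1 + 0.1049)^2 = $7,410.69
NPV = -$13,000.00 + $13,058.20 + $7,410.69 = $7,468.89

$7,468.89


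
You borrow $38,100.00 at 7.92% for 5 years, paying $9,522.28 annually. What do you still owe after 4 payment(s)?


Formula: Balance = PV*(1+r)^k - PMT*((1+r)^k - 1)/r
Growth: (1 + 0.0792)^4 = 1.356462
Accumulated factor: ((1+r)^k - 1)/r = 4.500787
Balance = $38,100.00 * 1.356462 - $9,522.28 * 4.500787
Balance = $8,823.46

$8,823.46


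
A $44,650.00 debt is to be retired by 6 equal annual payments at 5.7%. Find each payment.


Formula: PMT = PV * r / (1 - (1+r)^(-n))
Denominator: 1 - (1 + 0.057)^(-6) = 0.282949
Numerator: $44,650.00 * 0.057 = 2545.05
PMT = 2545.05 / 0.282949 = $8,994.73

$8,994.73


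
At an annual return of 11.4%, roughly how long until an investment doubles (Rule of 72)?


Formula: Years ≈ 72 / r
Substituting: Years ≈ 72 / 11.4
Years ≈ 6.3

6.3 years


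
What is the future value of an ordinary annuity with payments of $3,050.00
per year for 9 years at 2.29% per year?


Formula: FV = PMT * ((1+r)^n - 1) / r
Growth factor: (1 + 0.0229)^9 = 1.226023
Numerator: 1.226023 - 1 = 0.226023
FV = $3,050.00 * 0.226023 / 0.0229 = $30,103.50

$30,103.50


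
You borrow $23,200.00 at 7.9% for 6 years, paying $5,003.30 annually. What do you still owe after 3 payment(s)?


Formula: Balance = PV*(1+r)^k - PMT*((1+r)^k - 1)/r
Growth: (1 + 0.079)^3 = 1.256216
Accumulated factor: ((1+r)^k - 1)/r = 3.243241
Balance = $23,200.00 * 1.256216 - $5,003.30 * 3.243241
Balance = $12,917.30

$12,917.30


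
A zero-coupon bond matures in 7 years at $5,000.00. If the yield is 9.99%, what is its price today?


Formula: Price = FV / (1 + r)^n
Substituting: Price = $5,000.00 / (1 + 0.0999)^7
Discount factor: (1.0999)^7 = 1.947477
Price = $5,000.00 / 1.947477 = $2,567.42

$2,567.42


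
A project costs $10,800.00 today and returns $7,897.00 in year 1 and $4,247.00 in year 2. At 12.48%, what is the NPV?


Formula: NPV = C0 + C1/(1+r) + C2/(1+r)^2
Discount C1: $7,897.00 / (1 + 0.1248) = $7,020.80
Discount C2: $4,247.00 / (1 + 0.1248)^2 = $3,356.85
NPV = -$10,800.00 + $7,020.80 + $3,356.85 = -$422.35

-$422.35


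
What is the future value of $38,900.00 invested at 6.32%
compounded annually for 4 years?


Formula: FV = P * (1 + r)^n
Substituting: FV = $38,900.00 * (1 + 0.0632)^4
Growth factor: (1.0632)^4 = 1.277791
FV = $38,900.00 * 1.277791 = $49,706.08

$49,706.08


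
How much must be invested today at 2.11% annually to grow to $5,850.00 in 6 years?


Formula: PV = FV / (1 + r)^n
Substituting: PV = $5,850.00 / (1 + 0.0211)^6
Discount factor: (1.0211)^6 = 1.133469
PV = $5,850.00 / 1.133469 = $5,161.15

$5,161.15


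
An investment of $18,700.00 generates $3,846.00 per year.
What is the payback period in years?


Formula: Payback = investment / annual cash flow
Substituting: Payback = $18,700.00 / $3,846.00
Payback = 4.8622 years

4.8622 years


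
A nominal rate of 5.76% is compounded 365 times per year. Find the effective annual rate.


Formula: EAR = (1 + r/m)^m - 1
Period rate: r/m = 0.0576 / 365 = 0.000158
Compounding: (1 + 0.000158)^365 = 1.059286
EAR = 1.059286 - 1 = 0.059286

0.059286


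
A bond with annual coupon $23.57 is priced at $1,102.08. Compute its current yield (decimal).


Formula: Current yield = annual coupon / price
Substituting: CY = $23.57 / $1,102.08
CY = 0.021387

0.021387


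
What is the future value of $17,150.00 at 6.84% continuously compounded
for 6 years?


Formula: FV = P * e^(r*t)
Exponent: r*t = 0.0684 * 6 = 0.4104
e^(0.4104) = 1.507421
FV = $17,150.00 * 1.507421 = $25,852.26

$25,852.26


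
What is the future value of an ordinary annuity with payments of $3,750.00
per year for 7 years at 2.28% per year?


Formula: FV = PMT * ((1+r)^n - 1) / r
Growth factor: (1 + 0.0228)^7 = 1.170941
Numerator: 1.170941 - 1 = 0.170941
FV = $3,750.00 * 0.170941 / 0.0228 = $28,115.31

$28,115.31


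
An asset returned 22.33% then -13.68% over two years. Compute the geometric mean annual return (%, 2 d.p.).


Formula: Geometric mean = ((1+r1)*(1+r2))^(1/2) - 1
Product: (1 + 0.2233) * (1 + -0.1368) = 1.2233 * 0.8632 = 1.055953
Square root: 1.055953^0.5 = 1.027596
Geometric mean = 1.027596 - 1 = 0.027596
As percentage: 2.76%

2.76%


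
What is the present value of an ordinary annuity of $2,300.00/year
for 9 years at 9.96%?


Formula: PV = PMT * (1 - (1+r)^(-n)) / r
Discount factor: (1 + 0.0996)^(-9) = 0.425488
Bracket: 1 - 0.425488 = 0.574512
PV = $2,300.00 * 0.574512 / 0.0996 = $13,266.84

$13,266.84


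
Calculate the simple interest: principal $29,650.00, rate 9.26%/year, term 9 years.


Formula: I = P * r * t
Substituting: I = $29,650.00 * 0.0926 * 9
Step: I = $29,650.00 * 0.8334
I = $24,710.31

$24,710.31


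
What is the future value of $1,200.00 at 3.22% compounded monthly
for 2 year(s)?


Formula: FV = P * (1 + r/m)^(m*t)
Period rate: r/m = 0.0322 / 12 = 0.002683
Total periods: m*t = 12 * 2 = 24
Growth factor: (1 + 0.002683)^24 = 1.066427
FV = $1,200.00 * 1.066427 = $1,279.71

$1,279.71


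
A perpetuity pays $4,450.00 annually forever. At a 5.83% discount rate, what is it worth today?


Formula: PV = C / r
Substituting: PV = $4,450.00 / 0.0583
PV = $76,329.33

$76,329.33


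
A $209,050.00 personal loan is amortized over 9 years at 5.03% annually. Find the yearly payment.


Formula: PMT = PV * r / (1 - (1+r)^(-n))
Denominator: 1 - (1 + 0.0503)^(-9) = 0.357046
Numerator: $209,050.00 * 0.0503 = 10515.215
PMT = 10515.215 / 0.357046 = $29,450.57

$29,450.57


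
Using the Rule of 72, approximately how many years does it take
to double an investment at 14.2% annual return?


Formula: Years ≈ 72 / r
Substituting: Years ≈ 72 / 14.2
Years ≈ 5.1

5.1 years


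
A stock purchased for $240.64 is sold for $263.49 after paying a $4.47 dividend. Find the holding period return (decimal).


Formula: HPR = (P1 - P0 + D) / P0
Gain: $263.49 - $240.64 + $4.47 = $27.32
HPR = $27.32 / $240.64 = 0.1135

0.1135


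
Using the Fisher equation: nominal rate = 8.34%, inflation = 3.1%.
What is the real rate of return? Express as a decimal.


Formula: (1 + r_real) = (1 + r_nom) / (1 + inflation)
Substituting: (1 + r_real) = 1.0834 / 1.031
(1 + r_real) = 1.050824
r_real = 1.050824 - 1 = 0.050824

0.050824


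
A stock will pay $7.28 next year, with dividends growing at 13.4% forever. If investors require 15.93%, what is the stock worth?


Formula: P = D1 / (r - g)
Spread: r - g = 0.1593 - 0.134 = 0.0253
Substituting: P = $7.28 / 0.0253
P = $287.75

$287.75


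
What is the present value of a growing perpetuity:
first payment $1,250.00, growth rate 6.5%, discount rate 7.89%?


Formula: PV = C / (r - g)
Spread: r - g = 0.0789 - 0.065 = 0.0139
Substituting: PV = $1,250.00 / 0.0139
PV = $89,928.06

$89,928.06


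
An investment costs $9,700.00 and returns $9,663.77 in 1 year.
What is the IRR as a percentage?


Formula: IRR = C1/C0 - 1
Substituting: IRR = $9,663.77 / $9,700.00 - 1
Ratio: 0.996265 - 1 = -0.003735
IRR = -0.3735%

-0.3735%


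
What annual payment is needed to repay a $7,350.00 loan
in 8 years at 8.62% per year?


Formula: PMT = PV * r / (1 - (1+r)^(-n))
Denominator: 1 - (1 + 0.0862)^(-8) = 0.483915
Numerator: $7,350.00 * 0.0862 = 633.57
PMT = 633.57 / 0.483915 = $1,309.26

$1,309.26


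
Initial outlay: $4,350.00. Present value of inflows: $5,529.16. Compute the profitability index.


Formula: PI = PV(cash flows) / initial investment
Substituting: PI = $5,529.16 / $4,350.00
PI = 1.2711

1.2711


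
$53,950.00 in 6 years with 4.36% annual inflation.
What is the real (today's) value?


Formula: Real value = nominal / (1 + inflation)^years
Price level: (1 + 0.0436)^6 = 1.291827
Real value = $53,950.00 / 1.291827 = $41,762.55

$41,762.55


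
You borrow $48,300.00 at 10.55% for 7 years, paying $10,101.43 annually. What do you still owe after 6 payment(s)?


Formula: Balance = PV*(1+r)^k - PMT*((1+r)^k - 1)/r
Growth: (1 + 0.1055)^6 = 1.825377
Accumulated factor: ((1+r)^k - 1)/r = 7.823475
Balance = $48,300.00 * 1.825377 - $10,101.43 * 7.823475
Balance = $9,137.41

$9,137.41


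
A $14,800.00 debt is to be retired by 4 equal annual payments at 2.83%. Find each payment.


Formula: PMT = PV * r / (1 - (1+r)^(-n))
Denominator: 1 - (1 + 0.0283)^(-4) = 0.105623
Numerator: $14,800.00 * 0.0283 = 418.84
PMT = 418.84 / 0.105623 = $3,965.43

$3,965.43


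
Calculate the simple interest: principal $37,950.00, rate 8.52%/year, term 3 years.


Formula: I = P * r * t
Substituting: I = $37,950.00 * 0.0852 * 3
Step: I = $37,950.00 * 0.2556
I = $9,700.02

$9,700.02


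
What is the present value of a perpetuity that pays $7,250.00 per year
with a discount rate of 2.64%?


Formula: PV = C / r
Substituting: PV = $7,250.00 / 0.0264
PV = $274,621.21

$274,621.21


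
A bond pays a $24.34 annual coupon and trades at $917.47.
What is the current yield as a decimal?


Formula: Current yield = annual coupon / price
Substituting: CY = $24.34 / $917.47
CY = 0.026529

0.026529


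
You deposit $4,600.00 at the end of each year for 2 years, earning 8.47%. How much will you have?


Formula: FV = PMT * ((1+r)^n - 1) / r
Growth factor: (1 + 0.0847)^2 = 1.176574
Numerator: 1.176574 - 1 = 0.176574
FV = $4,600.00 * 0.176574 / 0.0847 = $9,589.62

$9,589.62


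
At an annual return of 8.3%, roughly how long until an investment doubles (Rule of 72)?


Formula: Years ≈ 72 / r
Substituting: Years ≈ 72 / 8.3
Years ≈ 8.7

8.7 years


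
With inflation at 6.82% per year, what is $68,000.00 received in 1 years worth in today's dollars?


Formula: Real value = nominal / (1 + inflation)^years
Price level: (1 + 0.0682)^1 = 1.0682
Real value = $68,000.00 / 1.0682 = $63,658.49

$63,658.49


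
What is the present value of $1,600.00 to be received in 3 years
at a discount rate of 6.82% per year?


Formula: PV = FV / (1 + r)^n
Substituting: PV = $1,600.00 / (1 + 0.0682)^3
Discount factor: (1.0682)^3 = 1.218871
PV = $1,600.00 / 1.218871 = $1,312.69

$1,312.69


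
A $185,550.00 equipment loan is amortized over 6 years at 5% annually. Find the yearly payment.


Formula: PMT = PV * r / (1 - (1+r)^(-n))
Denominator: 1 - (1 + 0.05)^(-6) = 0.253785
Numerator: $185,550.00 * 0.05 = 9277.5
PMT = 9277.5 / 0.253785 = $36,556.59

$36,556.59


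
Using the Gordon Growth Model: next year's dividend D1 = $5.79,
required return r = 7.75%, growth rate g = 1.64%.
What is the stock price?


Formula: P = D1 / (r - g)
Spread: r - g = 0.0775 - 0.0164 = 0.0611
Substituting: P = $5.79 / 0.0611
P = $94.76

$94.76


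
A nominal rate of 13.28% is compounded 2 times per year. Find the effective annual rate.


Formula: EAR = (1 + r/m)^m - 1
Period rate: r/m = 0.1328 / 2 = 0.0664
Compounding: (1 + 0.0664)^2 = 1.137209
EAR = 1.137209 - 1 = 0.137209

0.137209


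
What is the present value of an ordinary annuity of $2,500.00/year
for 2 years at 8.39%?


Formula: PV = PMT * (1 - (1+r)^(-n)) / r
Discount factor: (1 + 0.0839)^(-2) = 0.85118
Bracket: 1 - 0.85118 = 0.14882
PV = $2,500.00 * 0.14882 / 0.0839 = $4,434.44

$4,434.44


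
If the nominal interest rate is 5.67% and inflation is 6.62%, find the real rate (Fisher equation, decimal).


Formula: (1 + r_real) = (1 + r_nom) / (1 + inflation)
Substituting: (1 + r_real) = 1.0567 / 1.0662
(1 + r_real) = 0.99109
r_real = 0.99109 - 1 = -0.00891

-0.00891


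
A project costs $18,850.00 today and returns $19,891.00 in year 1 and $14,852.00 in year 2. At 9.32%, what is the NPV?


Formula: NPV = C0 + C1/(1+r) + C2/(1+r)^2
Discount C1: $19,891.00 / (1 + 0.0932) = $18,195.21
Discount C2: $14,852.00 / (1 + 0.0932)^2 = $12,427.56
NPV = -$18,850.00 + $18,195.21 + $12,427.56 = $11,772.76

$11,772.76


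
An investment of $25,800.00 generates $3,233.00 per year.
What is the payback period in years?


Formula: Payback = investment / annual cash flow
Substituting: Payback = $25,800.00 / $3,233.00
Payback = 7.9802 years

7.9802 years


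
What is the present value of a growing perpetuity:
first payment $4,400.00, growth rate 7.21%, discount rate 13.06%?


Formula: PV = C / (r - g)
Spread: r - g = 0.1306 - 0.0721 = 0.0585
Substituting: PV = $4,400.00 / 0.0585
PV = $75,213.68

$75,213.68


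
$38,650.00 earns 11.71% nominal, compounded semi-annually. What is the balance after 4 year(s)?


Formula: FV = P * (1 + r/m)^(m*t)
Period rate: r/m = 0.1171 / 2 = 0.05855
Total periods: m*t = 2 * 4 = 8
Growth factor: (1 + 0.05855)^8 = 1.576489
FV = $38,650.00 * 1.576489 = $60,931.31

$60,931.31


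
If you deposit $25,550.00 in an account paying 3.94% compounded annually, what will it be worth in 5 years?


Formula: FV = P * (1 + r)^n
Substituting: FV = $25,550.00 * (1 + 0.0394)^5
Growth factor: (1.0394)^5 = 1.213147
FV = $25,550.00 * 1.213147 = $30,995.92

$30,995.92


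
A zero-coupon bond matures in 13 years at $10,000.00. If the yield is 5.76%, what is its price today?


Formula: Price = FV / (1 + r)^n
Substituting: Price = $10,000.00 / (1 + 0.0576)^13
Discount factor: (1.0576)^13 = 2.070994
Price = $10,000.00 / 2.070994 = $4,828.60

$4,828.60


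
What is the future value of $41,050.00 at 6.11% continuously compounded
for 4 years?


Formula: FV = P * e^(r*t)
Exponent: r*t = 0.0611 * 4 = 0.2444
e^(0.2444) = 1.276855
FV = $41,050.00 * 1.276855 = $52,414.90

$52,414.90


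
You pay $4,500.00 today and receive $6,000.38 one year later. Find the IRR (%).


Formula: IRR = C1/C0 - 1
Substituting: IRR = $6,000.38 / $4,500.00 - 1
Ratio: 1.333418 - 1 = 0.333418
IRR = 33.3418%

33.3418%


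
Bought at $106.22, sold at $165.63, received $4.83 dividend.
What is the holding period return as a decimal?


Formula: HPR = (P1 - P0 + D) / P0
Gain: $165.63 - $106.22 + $4.83 = $64.24
HPR = $64.24 / $106.22 = 0.6048

0.6048


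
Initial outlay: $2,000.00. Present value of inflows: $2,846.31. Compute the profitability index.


Formula: PI = PV(cash flows) / initial investment
Substituting: PI = $2,846.31 / $2,000.00
PI = 1.4232

1.4232


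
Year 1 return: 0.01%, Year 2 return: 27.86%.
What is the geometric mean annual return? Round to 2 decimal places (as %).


Formula: Geometric mean = ((1+r1)*(1+r2))^(1/2) - 1
Product: (1 + 0.0001) * (1 + 0.2786) = 1.0001 * 1.2786 = 1.278728
Square root: 1.278728^0.5 = 1.130808
Geometric mean = 1.130808 - 1 = 0.130808
As percentage: 13.08%

13.08%


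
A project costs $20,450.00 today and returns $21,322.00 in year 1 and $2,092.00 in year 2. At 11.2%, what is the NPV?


Formula: NPV = C0 + C1/(1+r) + C2/(1+r)^2
Discount C1: $21,322.00 / (1 + 0.112) = $19,174.46
Discount C2: $2,092.00 / (1 + 0.112)^2 = $1,691.81
NPV = -$20,450.00 + $19,174.46 + $1,691.81 = $416.27

$416.27


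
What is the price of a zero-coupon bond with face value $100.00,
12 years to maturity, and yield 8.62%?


Formula: Price = FV / (1 + r)^n
Substituting: Price = $100.00 / (1 + 0.0862)^12
Discount factor: (1.0862)^12 = 2.697228
Price = $100.00 / 2.697228 = $37.08

$37.08


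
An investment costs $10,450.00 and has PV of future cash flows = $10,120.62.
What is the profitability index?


Formula: PI = PV(cash flows) / initial investment
Substituting: PI = $10,120.62 / $10,450.00
PI = 0.9685

0.9685


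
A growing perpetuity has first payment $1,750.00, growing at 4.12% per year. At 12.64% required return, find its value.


Formula: PV = C / (r - g)
Spread: r - g = 0.1264 - 0.0412 = 0.0852
Substituting: PV = $1,750.00 / 0.0852
PV = $20,539.91

$20,539.91


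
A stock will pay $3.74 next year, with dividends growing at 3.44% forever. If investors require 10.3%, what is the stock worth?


Formula: P = D1 / (r - g)
Spread: r - g = 0.103 - 0.0344 = 0.0686
Substituting: P = $3.74 / 0.0686
P = $54.52

$54.52


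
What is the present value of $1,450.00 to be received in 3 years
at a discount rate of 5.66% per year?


Formula: PV = FV / (1 + r)^n
Substituting: PV = $1,450.00 / (1 + 0.0566)^3
Discount factor: (1.0566)^3 = 1.179592
PV = $1,450.00 / 1.179592 = $1,229.24

$1,229.24


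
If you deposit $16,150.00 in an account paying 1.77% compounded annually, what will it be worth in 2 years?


Formula: FV = P * (1 + r)^n
Substituting: FV = $16,150.00 * (1 + 0.0177)^2
Growth factor: (1.0177)^2 = 1.035713
FV = $16,150.00 * 1.035713 = $16,726.77

$16,726.77


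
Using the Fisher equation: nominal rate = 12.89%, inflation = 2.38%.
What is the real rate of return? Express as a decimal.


Formula: (1 + r_real) = (1 + r_nom) / (1 + inflation)
Substituting: (1 + r_real) = 1.1289 / 1.0238
(1 + r_real) = 1.102657
r_real = 1.102657 - 1 = 0.102657

0.102657


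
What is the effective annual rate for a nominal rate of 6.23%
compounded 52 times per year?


Formula: EAR = (1 + r/m)^m - 1
Period rate: r/m = 0.0623 / 52 = 0.001198
Compounding: (1 + 0.001198)^52 = 1.064242
EAR = 1.064242 - 1 = 0.064242

0.064242


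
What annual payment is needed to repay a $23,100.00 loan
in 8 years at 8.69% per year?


Formula: PMT = PV * r / (1 - (1+r)^(-n))
Denominator: 1 - (1 + 0.0869)^(-8) = 0.486568
Numerator: $23,100.00 * 0.0869 = 2007.39
PMT = 2007.39 / 0.486568 = $4,125.61

$4,125.61


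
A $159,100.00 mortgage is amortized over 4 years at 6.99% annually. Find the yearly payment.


Formula: PMT = PV * r / (1 - (1+r)^(-n))
Denominator: 1 - (1 + 0.0699)^(-4) = 0.23682
Numerator: $159,100.00 * 0.0699 = 11121.09
PMT = 11121.09 / 0.23682 = $46,960.19

$46,960.19


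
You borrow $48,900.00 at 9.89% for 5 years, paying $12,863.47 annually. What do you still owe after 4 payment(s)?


Formula: Balance = PV*(1+r)^k - PMT*((1+r)^k - 1)/r
Growth: (1 + 0.0989)^4 = 1.458252
Accumulated factor: ((1+r)^k - 1)/r = 4.633492
Balance = $48,900.00 * 1.458252 - $12,863.47 * 4.633492
Balance = $11,705.75

$11,705.75


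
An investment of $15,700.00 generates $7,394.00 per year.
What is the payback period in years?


Formula: Payback = investment / annual cash flow
Substituting: Payback = $15,700.00 / $7,394.00
Payback = 2.1233 years

2.1233 years


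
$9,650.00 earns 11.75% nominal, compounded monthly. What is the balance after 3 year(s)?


Formula: FV = P * (1 + r/m)^(m*t)
Period rate: r/m = 0.1175 / 12 = 0.009792
Total periods: m*t = 12 * 3 = 36
Growth factor: (1 + 0.009792)^36 = 1.420183
FV = $9,650.00 * 1.420183 = $13,704.76

$13,704.76


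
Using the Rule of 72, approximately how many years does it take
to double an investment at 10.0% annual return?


Formula: Years ≈ 72 / r
Substituting: Years ≈ 72 / 10.0
Years ≈ 7.2

7.2 years


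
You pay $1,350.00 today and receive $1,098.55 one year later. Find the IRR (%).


Formula: IRR = C1/C0 - 1
Substituting: IRR = $1,098.55 / $1,350.00 - 1
Ratio: 0.813741 - 1 = -0.186259
IRR = -18.6259%

-18.6259%


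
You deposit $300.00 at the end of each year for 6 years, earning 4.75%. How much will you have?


Formula: FV = PMT * ((1+r)^n - 1) / r
Growth factor: (1 + 0.0475)^6 = 1.321065
Numerator: 1.321065 - 1 = 0.321065
FV = $300.00 * 0.321065 / 0.0475 = $2,027.78

$2,027.78


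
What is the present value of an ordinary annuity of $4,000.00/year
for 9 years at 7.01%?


Formula: PV = PMT * (1 - (1+r)^(-n)) / r
Discount factor: (1 + 0.0701)^(-9) = 0.543476
Bracket: 1 - 0.543476 = 0.456524
PV = $4,000.00 * 0.456524 / 0.0701 = $26,049.85

$26,049.85


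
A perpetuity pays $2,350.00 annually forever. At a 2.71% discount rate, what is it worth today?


Formula: PV = C / r
Substituting: PV = $2,350.00 / 0.0271
PV = $86,715.87

$86,715.87


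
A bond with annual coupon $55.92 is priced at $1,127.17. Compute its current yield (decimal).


Formula: Current yield = annual coupon / price
Substituting: CY = $55.92 / $1,127.17
CY = 0.049611

0.049611


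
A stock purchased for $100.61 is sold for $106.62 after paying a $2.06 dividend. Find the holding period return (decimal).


Formula: HPR = (P1 - P0 + D) / P0
Gain: $106.62 - $100.61 + $2.06 = $8.07
HPR = $8.07 / $100.61 = 0.0802

0.0802


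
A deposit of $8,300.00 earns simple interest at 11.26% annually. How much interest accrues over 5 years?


Formula: I = P * r * t
Substituting: I = $8,300.00 * 0.1126 * 5
Step: I = $8,300.00 * 0.563
I = $4,672.90

$4,672.90


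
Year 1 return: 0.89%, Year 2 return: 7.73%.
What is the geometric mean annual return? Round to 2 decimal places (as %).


Formula: Geometric mean = ((1+r1)*(1+r2))^(1/2) - 1
Product: (1 + 0.0089) * (1 + 0.0773) = 1.0089 * 1.0773 = 1.086888
Square root: 1.086888^0.5 = 1.042539
Geometric mean = 1.042539 - 1 = 0.042539
As percentage: 4.25%

4.25%


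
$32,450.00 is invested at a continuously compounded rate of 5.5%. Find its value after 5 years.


Formula: FV = P * e^(r*t)
Exponent: r*t = 0.055 * 5 = 0.275
e^(0.275) = 1.316531
FV = $32,450.00 * 1.316531 = $42,721.42

$42,721.42


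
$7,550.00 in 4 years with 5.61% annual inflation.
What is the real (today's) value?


Formula: Real value = nominal / (1 + inflation)^years
Price level: (1 + 0.0561)^4 = 1.243999
Real value = $7,550.00 / 1.243999 = $6,069.13

$6,069.13


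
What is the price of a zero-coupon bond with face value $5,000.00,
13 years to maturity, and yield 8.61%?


Formula: Price = FV / (1 + r)^n
Substituting: Price = $5,000.00 / (1 + 0.0861)^13
Discount factor: (1.0861)^13 = 2.926224
Price = $5,000.00 / 2.926224 = $1,708.69

$1,708.69


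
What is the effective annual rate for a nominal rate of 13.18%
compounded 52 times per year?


Formula: EAR = (1 + r/m)^m - 1
Period rate: r/m = 0.1318 / 52 = 0.002535
Compounding: (1 + 0.002535)^52 = 1.14069
EAR = 1.14069 - 1 = 0.14069

0.14069


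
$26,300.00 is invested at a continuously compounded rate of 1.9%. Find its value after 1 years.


Formula: FV = P * e^(r*t)
Exponent: r*t = 0.019 * 1 = 0.019
e^(0.019) = 1.019182
FV = $26,300.00 * 1.019182 = $26,804.48

$26,804.48


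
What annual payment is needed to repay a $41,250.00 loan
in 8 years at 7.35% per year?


Formula: PMT = PV * r / (1 - (1+r)^(-n))
Denominator: 1 - (1 + 0.0735)^(-8) = 0.432999
Numerator: $41,250.00 * 0.0735 = 3031.875
PMT = 3031.875 / 0.432999 = $7,002.03

$7,002.03


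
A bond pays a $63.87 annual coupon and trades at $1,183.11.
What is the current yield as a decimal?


Formula: Current yield = annual coupon / price
Substituting: CY = $63.87 / $1,183.11
CY = 0.053985

0.053985


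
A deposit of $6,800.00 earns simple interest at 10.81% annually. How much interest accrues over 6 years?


Formula: I = P * r * t
Substituting: I = $6,800.00 * 0.1081 * 6
Step: I = $6,800.00 * 0.6486
I = $4,410.48

$4,410.48


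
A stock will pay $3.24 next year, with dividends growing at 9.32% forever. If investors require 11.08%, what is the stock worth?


Formula: P = D1 / (r - g)
Spread: r - g = 0.1108 - 0.0932 = 0.0176
Substituting: P = $3.24 / 0.0176
P = $184.09

$184.09


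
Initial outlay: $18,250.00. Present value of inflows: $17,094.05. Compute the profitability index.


Formula: PI = PV(cash flows) / initial investment
Substituting: PI = $17,094.05 / $18,250.00
PI = 0.9367

0.9367


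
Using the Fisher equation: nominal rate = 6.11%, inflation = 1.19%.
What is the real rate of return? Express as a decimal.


Formula: (1 + r_real) = (1 + r_nom) / (1 + inflation)
Substituting: (1 + r_real) = 1.0611 / 1.0119
(1 + r_real) = 1.048621
r_real = 1.048621 - 1 = 0.048621

0.048621


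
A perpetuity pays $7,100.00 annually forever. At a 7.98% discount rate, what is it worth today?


Formula: PV = C / r
Substituting: PV = $7,100.00 / 0.0798
PV = $88,972.43

$88,972.43


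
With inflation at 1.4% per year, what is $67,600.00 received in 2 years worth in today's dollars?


Formula: Real value = nominal / (1 + inflation)^years
Price level: (1 + 0.014)^2 = 1.028196
Real value = $67,600.00 / 1.028196 = $65,746.22

$65,746.22


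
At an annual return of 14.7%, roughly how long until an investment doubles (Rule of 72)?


Formula: Years ≈ 72 / r
Substituting: Years ≈ 72 / 14.7
Years ≈ 4.9

4.9 years


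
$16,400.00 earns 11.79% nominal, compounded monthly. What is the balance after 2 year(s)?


Formula: FV = P * (1 + r/m)^(m*t)
Period rate: r/m = 0.1179 / 12 = 0.009825
Total periods: m*t = 12 * 2 = 24
Growth factor: (1 + 0.009825)^24 = 1.264465
FV = $16,400.00 * 1.264465 = $20,737.23

$20,737.23


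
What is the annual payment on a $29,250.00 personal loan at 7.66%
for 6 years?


Formula: PMT = PV * r / (1 - (1+r)^(-n))
Denominator: 1 - (1 + 0.0766)^(-6) = 0.357795
Numerator: $29,250.00 * 0.0766 = 2240.55
PMT = 2240.55 / 0.357795 = $6,262.11

$6,262.11


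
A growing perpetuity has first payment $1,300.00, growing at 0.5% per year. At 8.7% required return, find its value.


Formula: PV = C / (r - g)
Spread: r - g = 0.087 - 0.005 = 0.082
Substituting: PV = $1,300.00 / 0.082
PV = $15,853.66

$15,853.66


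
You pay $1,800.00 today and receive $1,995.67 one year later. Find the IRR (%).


Formula: IRR = C1/C0 - 1
Substituting: IRR = $1,995.67 / $1,800.00 - 1
Ratio: 1.108706 - 1 = 0.108706
IRR = 10.8706%

10.8706%


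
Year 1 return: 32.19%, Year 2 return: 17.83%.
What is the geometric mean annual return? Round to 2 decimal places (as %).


Formula: Geometric mean = ((1+r1)*(1+r2))^(1/2) - 1
Product: (1 + 0.3219) * (1 + 0.1783) = 1.3219 * 1.1783 = 1.557595
Square root: 1.557595^0.5 = 1.248036
Geometric mean = 1.248036 - 1 = 0.248036
As percentage: 24.80%

24.80%


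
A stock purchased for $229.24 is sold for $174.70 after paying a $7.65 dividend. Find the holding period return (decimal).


Formula: HPR = (P1 - P0 + D) / P0
Gain: $174.70 - $229.24 + $7.65 = -$46.89
HPR = -$46.89 / $229.24 = -0.2045

-0.2045


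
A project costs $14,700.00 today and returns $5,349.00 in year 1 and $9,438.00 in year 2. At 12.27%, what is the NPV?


Formula: NPV = C0 + C1/(1+r) + C2/(1+r)^2
Discount C1: $5,349.00 / (1 + 0.1227) = $4,764.41
Discount C2: $9,438.00 / (1 + 0.1227)^2 = $7,487.77
NPV = -$14,700.00 + $4,764.41 + $7,487.77 = -$2,447.82

-$2,447.82


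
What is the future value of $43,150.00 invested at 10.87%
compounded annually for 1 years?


Formula: FV = P * (1 + r)^n
Substituting: FV = $43,150.00 * (1 + 0.1087)^1
Growth factor: (1.1087)^1 = 1.1087
FV = $43,150.00 * 1.1087 = $47,840.41

$47,840.41


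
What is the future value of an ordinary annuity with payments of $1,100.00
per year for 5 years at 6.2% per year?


Formula: FV = PMT * ((1+r)^n - 1) / r
Growth factor: (1 + 0.062)^5 = 1.350898
Numerator: 1.350898 - 1 = 0.350898
FV = $1,100.00 * 0.350898 / 0.062 = $6,225.61

$6,225.61


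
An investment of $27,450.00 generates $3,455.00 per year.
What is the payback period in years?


Formula: Payback = investment / annual cash flow
Substituting: Payback = $27,450.00 / $3,455.00
Payback = 7.945 years

7.945 years


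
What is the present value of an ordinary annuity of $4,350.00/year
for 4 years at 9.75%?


Formula: PV = PMT * (1 - (1+r)^(-n)) / r
Discount factor: (1 + 0.0975)^(-4) = 0.689258
Bracket: 1 - 0.689258 = 0.310742
PV = $4,350.00 * 0.310742 / 0.0975 = $13,863.87

$13,863.87


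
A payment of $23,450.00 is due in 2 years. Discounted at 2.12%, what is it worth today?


Formula: PV = FV / (1 + r)^n
Substituting: PV = $23,450.00 / (1 + 0.0212)^2
Discount factor: (1.0212)^2 = 1.042849
PV = $23,450.00 / 1.042849 = $22,486.47

$22,486.47


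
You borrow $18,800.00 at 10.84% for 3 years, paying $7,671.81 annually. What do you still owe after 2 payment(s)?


Formula: Balance = PV*(1+r)^k - PMT*((1+r)^k - 1)/r
Growth: (1 + 0.1084)^2 = 1.228551
Accumulated factor: ((1+r)^k - 1)/r = 2.1084
Balance = $18,800.00 * 1.228551 - $7,671.81 * 2.1084
Balance = $6,921.51

$6,921.51


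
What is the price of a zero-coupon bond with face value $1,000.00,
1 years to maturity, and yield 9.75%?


Formula: Price = FV / (1 + r)^n
Substituting: Price = $1,000.00 / (1 + 0.0975)^1
Discount factor: (1.0975)^1 = 1.0975
Price = $1,000.00 / 1.0975 = $911.16

$911.16


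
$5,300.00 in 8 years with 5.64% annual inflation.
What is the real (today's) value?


Formula: Real value = nominal / (1 + inflation)^years
Price level: (1 + 0.0564)^8 = 1.551055
Real value = $5,300.00 / 1.551055 = $3,417.03

$3,417.03


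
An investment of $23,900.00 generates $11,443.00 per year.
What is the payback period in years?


Formula: Payback = investment / annual cash flow
Substituting: Payback = $23,900.00 / $11,443.00
Payback = 2.0886 years

2.0886 years


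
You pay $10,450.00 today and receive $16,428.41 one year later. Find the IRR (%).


Formula: IRR = C1/C0 - 1
Substituting: IRR = $16,428.41 / $10,450.00 - 1
Ratio: 1.572097 - 1 = 0.572097
IRR = 57.2097%

57.2097%


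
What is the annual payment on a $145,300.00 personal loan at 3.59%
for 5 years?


Formula: PMT = PV * r / (1 - (1+r)^(-n))
Denominator: 1 - (1 + 0.0359)^(-5) = 0.161678
Numerator: $145,300.00 * 0.0359 = 5216.27
PMT = 5216.27 / 0.161678 = $32,263.31

$32,263.31


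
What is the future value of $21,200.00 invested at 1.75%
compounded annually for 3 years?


Formula: FV = P * (1 + r)^n
Substituting: FV = $21,200.00 * (1 + 0.0175)^3
Growth factor: (1.0175)^3 = 1.053424
FV = $21,200.00 * 1.053424 = $22,332.59

$22,332.59


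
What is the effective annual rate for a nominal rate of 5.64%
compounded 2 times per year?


Formula: EAR = (1 + r/m)^m - 1
Period rate: r/m = 0.0564 / 2 = 0.0282
Compounding: (1 + 0.0282)^2 = 1.057195
EAR = 1.057195 - 1 = 0.057195

0.057195


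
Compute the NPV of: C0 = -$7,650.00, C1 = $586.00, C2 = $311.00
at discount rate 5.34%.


Formula: NPV = C0 + C1/(1+r) + C2/(1+r)^2
Discount C1: $586.00 / (1 + 0.0534) = $556.29
Discount C2: $311.00 / (1 + 0.0534)^2 = $280.27
NPV = -$7,650.00 + $556.29 + $280.27 = -$6,813.44

-$6,813.44


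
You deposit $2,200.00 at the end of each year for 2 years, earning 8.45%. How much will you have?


Formula: FV = PMT * ((1+r)^n - 1) / r
Growth factor: (1 + 0.0845)^2 = 1.17614
Numerator: 1.17614 - 1 = 0.17614
FV = $2,200.00 * 0.17614 / 0.0845 = $4,585.90

$4,585.90


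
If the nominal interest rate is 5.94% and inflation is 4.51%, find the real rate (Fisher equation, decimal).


Formula: (1 + r_real) = (1 + r_nom) / (1 + inflation)
Substituting: (1 + r_real) = 1.0594 / 1.0451
(1 + r_real) = 1.013683
r_real = 1.013683 - 1 = 0.013683

0.013683


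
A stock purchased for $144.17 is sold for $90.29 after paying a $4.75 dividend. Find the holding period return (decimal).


Formula: HPR = (P1 - P0 + D) / P0
Gain: $90.29 - $144.17 + $4.75 = -$49.13
HPR = -$49.13 / $144.17 = -0.3408

-0.3408


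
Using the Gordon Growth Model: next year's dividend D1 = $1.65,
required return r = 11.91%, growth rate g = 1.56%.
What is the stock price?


Formula: P = D1 / (r - g)
Spread: r - g = 0.1191 - 0.0156 = 0.1035
Substituting: P = $1.65 / 0.1035
P = $15.94

$15.94


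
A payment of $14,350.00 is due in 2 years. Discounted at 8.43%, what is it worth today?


Formula: PV = FV / (1 + r)^n
Substituting: PV = $14,350.00 / (1 + 0.0843)^2
Discount factor: (1.0843)^2 = 1.175706
PV = $14,350.00 / 1.175706 = $12,205.43

$12,205.43


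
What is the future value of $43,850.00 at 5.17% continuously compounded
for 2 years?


Formula: FV = P * e^(r*t)
Exponent: r*t = 0.0517 * 2 = 0.1034
e^(0.1034) = 1.108935
FV = $43,850.00 * 1.108935 = $48,626.80

$48,626.80


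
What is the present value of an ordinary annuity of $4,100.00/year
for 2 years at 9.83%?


Formula: PV = PMT * (1 - (1+r)^(-n)) / r
Discount factor: (1 + 0.0983)^(-2) = 0.829007
Bracket: 1 - 0.829007 = 0.170993
PV = $4,100.00 * 0.170993 / 0.0983 = $7,131.97

$7,131.97


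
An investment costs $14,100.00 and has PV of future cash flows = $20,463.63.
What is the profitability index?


Formula: PI = PV(cash flows) / initial investment
Substituting: PI = $20,463.63 / $14,100.00
PI = 1.4513

1.4513


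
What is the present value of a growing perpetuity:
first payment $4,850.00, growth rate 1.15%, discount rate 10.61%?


Formula: PV = C / (r - g)
Spread: r - g = 0.1061 - 0.0115 = 0.0946
Substituting: PV = $4,850.00 / 0.0946
PV = $51,268.50

$51,268.50


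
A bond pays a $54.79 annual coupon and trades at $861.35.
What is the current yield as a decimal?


Formula: Current yield = annual coupon / price
Substituting: CY = $54.79 / $861.35
CY = 0.063609

0.063609


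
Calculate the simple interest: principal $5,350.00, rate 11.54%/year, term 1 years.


Formula: I = P * r * t
Substituting: I = $5,350.00 * 0.1154 * 1
Step: I = $5,350.00 * 0.1154
I = $617.39

$617.39


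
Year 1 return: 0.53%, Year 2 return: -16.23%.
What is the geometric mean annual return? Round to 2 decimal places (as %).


Formula: Geometric mean = ((1+r1)*(1+r2))^(1/2) - 1
Product: (1 + 0.0053) * (1 + -0.1623) = 1.0053 * 0.8377 = 0.84214
Square root: 0.84214^0.5 = 0.917682
Geometric mean = 0.917682 - 1 = -0.082318
As percentage: -8.23%

-8.23%


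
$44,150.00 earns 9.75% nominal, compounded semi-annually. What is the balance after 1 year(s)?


Formula: FV = P * (1 + r/m)^(m*t)
Period rate: r/m = 0.0975 / 2 = 0.04875
Total periods: m*t = 2 * 1 = 2
Growth factor: (1 + 0.04875)^2 = 1.099877
FV = $44,150.00 * 1.099877 = $48,559.55

$48,559.55


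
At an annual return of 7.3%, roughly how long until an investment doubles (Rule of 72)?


Formula: Years ≈ 72 / r
Substituting: Years ≈ 72 / 7.3
Years ≈ 9.9

9.9 years


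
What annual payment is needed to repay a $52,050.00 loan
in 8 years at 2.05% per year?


Formula: PMT = PV * r / (1 - (1+r)^(-n))
Denominator: 1 - (1 + 0.0205)^(-8) = 0.149849
Numerator: $52,050.00 * 0.0205 = 1067.025
PMT = 1067.025 / 0.149849 = $7,120.65

$7,120.65


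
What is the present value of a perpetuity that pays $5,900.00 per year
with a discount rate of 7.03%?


Formula: PV = C / r
Substituting: PV = $5,900.00 / 0.0703
PV = $83,926.03

$83,926.03


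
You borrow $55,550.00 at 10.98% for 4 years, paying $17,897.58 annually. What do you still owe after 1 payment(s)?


Formula: Balance = PV*(1+r)^k - PMT*((1+r)^k - 1)/r
Growth: (1 + 0.1098)^1 = 1.1098
Accumulated factor: ((1+r)^k - 1)/r = 1.0
Balance = $55,550.00 * 1.1098 - $17,897.58 * 1.0
Balance = $43,751.81

$43,751.81


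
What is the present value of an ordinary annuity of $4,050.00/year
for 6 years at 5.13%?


Formula: PV = PMT * (1 - (1+r)^(-n)) / r
Discount factor: (1 + 0.0513)^(-6) = 0.740696
Bracket: 1 - 0.740696 = 0.259304
PV = $4,050.00 * 0.259304 / 0.0513 = $20,471.37

$20,471.37
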